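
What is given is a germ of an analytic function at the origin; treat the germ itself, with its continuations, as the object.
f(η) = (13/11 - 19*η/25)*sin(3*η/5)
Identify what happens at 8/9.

The point is a regular point.

There is no denominator, hence no pole anywhere.
The factor sin(3*η/5) is entire.
So the germ continues analytically to 8/9.


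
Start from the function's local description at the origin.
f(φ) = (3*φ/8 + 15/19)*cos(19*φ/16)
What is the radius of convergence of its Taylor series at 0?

The factor cos(19*φ/16) is entire and contributes no finite singular point.
The polynomial part has no poles.
No finite singular points: the Taylor series at 0 converges everywhere.

The radius of convergence is infinite.


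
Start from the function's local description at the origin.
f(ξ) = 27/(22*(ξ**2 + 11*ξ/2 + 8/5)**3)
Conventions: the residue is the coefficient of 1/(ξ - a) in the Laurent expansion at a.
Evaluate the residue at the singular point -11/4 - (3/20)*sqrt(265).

The factor ξ**2 + 11*ξ/2 + 8/5 splits as (ξ - a)(ξ - a') with a = -11/4 - (3/20)*sqrt(265), a' = -11/4 + (3/20)*sqrt(265). At the order-3 pole a set g(ξ) = (ξ - a)^3*f(ξ) = [27/22] / (ξ - a')^3.
Order-3 pole: residue = g''(a)/2; g''(-11/4 - (3/20)*sqrt(265)) = -(1600/4912941)*sqrt(265), so the residue is -(800/4912941)*sqrt(265).

The residue is -(800/4912941)*sqrt(265).


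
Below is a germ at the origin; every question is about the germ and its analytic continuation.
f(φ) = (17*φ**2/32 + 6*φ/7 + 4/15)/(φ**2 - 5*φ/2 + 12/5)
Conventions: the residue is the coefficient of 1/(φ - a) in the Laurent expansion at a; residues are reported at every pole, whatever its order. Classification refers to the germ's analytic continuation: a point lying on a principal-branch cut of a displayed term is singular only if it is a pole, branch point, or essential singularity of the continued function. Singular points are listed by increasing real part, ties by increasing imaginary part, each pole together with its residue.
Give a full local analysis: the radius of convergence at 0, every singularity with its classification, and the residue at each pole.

Radius of convergence at 0: (2/5)*sqrt(15).
At (5/4) - ((1/20)*sqrt(335))*i: a pole of order 1; residue (979/896) + ((46321/900480)*sqrt(335))*i.
At (5/4) + ((1/20)*sqrt(335))*i: a pole of order 1; residue (979/896) - ((46321/900480)*sqrt(335))*i.

Denominator factor (φ**2 - 5*φ/2 + 12/5): discriminant -67/20, complex-conjugate roots (5/4) + ((1/20)*sqrt(335))*i and (5/4) - ((1/20)*sqrt(335))*i; poles of order 1, moduli (2/5)*sqrt(15) and (2/5)*sqrt(15).
The radius of convergence is the smallest modulus among the singular points: (2/5)*sqrt(15).
The factor φ**2 - 5*φ/2 + 12/5 splits as (φ - a)(φ - a') with a = (5/4) - ((1/20)*sqrt(335))*i, a' = (5/4) + ((1/20)*sqrt(335))*i. At the order-1 pole a set g(φ) = (φ - a)*f(φ) = [17*φ**2/32 + 6*φ/7 + 4/15] / (φ - a').
Simple pole: residue = g(a) at a = (5/4) - ((1/20)*sqrt(335))*i, which is (979/896) + ((46321/900480)*sqrt(335))*i.
The factor φ**2 - 5*φ/2 + 12/5 splits as (φ - a)(φ - a') with a = (5/4) + ((1/20)*sqrt(335))*i, a' = (5/4) - ((1/20)*sqrt(335))*i. At the order-1 pole a set g(φ) = (φ - a)*f(φ) = [17*φ**2/32 + 6*φ/7 + 4/15] / (φ - a').
Simple pole: residue = g(a) at a = (5/4) + ((1/20)*sqrt(335))*i, which is (979/896) - ((46321/900480)*sqrt(335))*i.
List the singular points by increasing real part (a conjugate pair: the negative imaginary part first).


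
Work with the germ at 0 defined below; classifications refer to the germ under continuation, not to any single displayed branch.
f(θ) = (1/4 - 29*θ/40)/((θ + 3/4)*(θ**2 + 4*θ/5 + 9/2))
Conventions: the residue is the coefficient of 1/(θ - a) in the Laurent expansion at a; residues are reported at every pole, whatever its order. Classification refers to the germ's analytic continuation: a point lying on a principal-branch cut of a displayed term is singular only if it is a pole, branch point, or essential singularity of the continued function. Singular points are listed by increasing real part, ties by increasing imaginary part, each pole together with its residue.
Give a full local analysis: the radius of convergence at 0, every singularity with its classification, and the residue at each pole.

Denominator factor (θ**2 + 4*θ/5 + 9/2): discriminant -434/25, complex-conjugate roots (-2/5) + ((1/10)*sqrt(434))*i and (-2/5) - ((1/10)*sqrt(434))*i; poles of order 1, moduli (3/2)*sqrt(2) and (3/2)*sqrt(2).
Denominator factor (θ + 3/4): pole of order 1 at -3/4, modulus 3/4.
The radius of convergence is the smallest modulus among the singular points: 3/4.
At the order-1 pole -3/4 set g(θ) = (θ - (-3/4))*f(θ) = (1/4 - 29*θ/40)/(θ**2 + 4*θ/5 + 9/2).
Simple pole: residue = g(a) at a = -3/4, which is 127/714.
The factor θ**2 + 4*θ/5 + 9/2 splits as (θ - a)(θ - a') with a = (-2/5) - ((1/10)*sqrt(434))*i, a' = (-2/5) + ((1/10)*sqrt(434))*i. At the order-1 pole a set g(θ) = (θ - a)*f(θ) = [(1/4 - 29*θ/40)/(θ + 3/4)] / (θ - a').
Simple pole: residue = g(a) at a = (-2/5) - ((1/10)*sqrt(434))*i, which is (-127/1428) - ((169/22134)*sqrt(434))*i.
The factor θ**2 + 4*θ/5 + 9/2 splits as (θ - a)(θ - a') with a = (-2/5) + ((1/10)*sqrt(434))*i, a' = (-2/5) - ((1/10)*sqrt(434))*i. At the order-1 pole a set g(θ) = (θ - a)*f(θ) = [(1/4 - 29*θ/40)/(θ + 3/4)] / (θ - a').
Simple pole: residue = g(a) at a = (-2/5) + ((1/10)*sqrt(434))*i, which is (-127/1428) + ((169/22134)*sqrt(434))*i.
List the singular points by increasing real part (a conjugate pair: the negative imaginary part first).

Radius of convergence at 0: 3/4.
At -3/4: a pole of order 1; residue 127/714.
At (-2/5) - ((1/10)*sqrt(434))*i: a pole of order 1; residue (-127/1428) - ((169/22134)*sqrt(434))*i.
At (-2/5) + ((1/10)*sqrt(434))*i: a pole of order 1; residue (-127/1428) + ((169/22134)*sqrt(434))*i.


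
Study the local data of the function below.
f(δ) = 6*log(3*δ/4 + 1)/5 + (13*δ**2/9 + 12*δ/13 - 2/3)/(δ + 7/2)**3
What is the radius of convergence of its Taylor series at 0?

The radius of convergence is 4/3.

Denominator factor (δ + 7/2)^3: pole of order 3 at -7/2, modulus 7/2.
Branch term (6/5)*log(1 - δ/(-4/3)): its argument vanishes at δ = -4/3, a logarithmic branch point, modulus 4/3.
The radius of convergence is the smallest modulus among the singular points: 4/3.


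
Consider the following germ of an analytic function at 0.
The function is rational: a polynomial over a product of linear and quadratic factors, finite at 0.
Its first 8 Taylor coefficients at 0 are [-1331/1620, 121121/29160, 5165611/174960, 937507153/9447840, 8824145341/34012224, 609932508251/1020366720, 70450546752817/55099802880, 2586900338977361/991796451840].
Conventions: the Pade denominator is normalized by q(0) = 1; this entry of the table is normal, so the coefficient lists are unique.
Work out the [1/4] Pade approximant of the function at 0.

Taylor coefficients needed (read off): a_0 = -1331/1620, a_1 = 121121/29160, a_2 = 5165611/174960, a_3 = 937507153/9447840, a_4 = 8824145341/34012224, a_5 = 609932508251/1020366720.
Write the denominator as Q(h) = 1 + q1*h + q2*h^2 + q3*h^3 + q4*h^4. Requiring Q*f - P = O(h^6) with deg P <= 1 kills the coefficients of h^2..h^5 in Q*f:
  h^2: a_2 + q1*a_1 + q2*a_0 = 0, i.e. 5165611/174960 + (121121/29160)*q1 + (-1331/1620)*q2 = 0.
  h^3: a_3 + q1*a_2 + q2*a_1 + q3*a_0 = 0, i.e. 937507153/9447840 + (5165611/174960)*q1 + (121121/29160)*q2 + (-1331/1620)*q3 = 0.
  h^4: a_4 + q1*a_3 + q2*a_2 + q3*a_1 + q4*a_0 = 0, i.e. 8824145341/34012224 + (937507153/9447840)*q1 + (5165611/174960)*q2 + (121121/29160)*q3 + (-1331/1620)*q4 = 0.
  h^5: a_5 + q1*a_4 + q2*a_3 + q3*a_2 + q4*a_1 = 0, i.e. 609932508251/1020366720 + (8824145341/34012224)*q1 + (937507153/9447840)*q2 + (5165611/174960)*q3 + (121121/29160)*q4 = 0.
Solving this linear system: q1 = -27810901/5456034, q2 = 249588167/24552153, q3 = -810443564/73656459, q4 = 723610325/73656459.
The numerator is Q*f truncated at degree 1: P0 = a_0 = -1331/1620; P1 = a_1 + q1*a_0 = 3072069121/368282295.

The Pade approximant has numerator coefficients [-1331/1620, 3072069121/368282295]; denominator coefficients [1, -27810901/5456034, 249588167/24552153, -810443564/73656459, 723610325/73656459].


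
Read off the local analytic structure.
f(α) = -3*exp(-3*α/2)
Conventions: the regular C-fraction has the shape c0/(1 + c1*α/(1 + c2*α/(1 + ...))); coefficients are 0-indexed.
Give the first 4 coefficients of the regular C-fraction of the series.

Taylor coefficients (expand at 0): a_0 = -3, a_1 = 9/2, a_2 = -27/8, a_3 = 27/16.
c0 = a_0 = -3. Peel one level at a time: if S = 1 + c*α/S' with S'(0) = 1, then c is the α-coefficient of S and S' = c*α/(S - 1).
S_1 = c0/f = 1 + (3/2)*α + (9/8)*α^2 + ...; c1 = 3/2.
S_2 = c1*α/(S_1 - 1) = 1 + (-3/4)*α + (3/16)*α^2 + ...; c2 = -3/4.
S_3 = c2*α/(S_2 - 1) = 1 + (1/4)*α + ...; c3 = 1/4.

The regular C-fraction coefficients are [-3, 3/2, -3/4, 1/4].


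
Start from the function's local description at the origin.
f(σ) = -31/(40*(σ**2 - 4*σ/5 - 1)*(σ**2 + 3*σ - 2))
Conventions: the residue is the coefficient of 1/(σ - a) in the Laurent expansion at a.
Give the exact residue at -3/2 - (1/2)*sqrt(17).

The factor σ**2 + 3*σ - 2 splits as (σ - a)(σ - a') with a = -3/2 - (1/2)*sqrt(17), a' = -3/2 + (1/2)*sqrt(17). At the order-1 pole a set g(σ) = (σ - a)*f(σ) = [-31/(40*(σ**2 - 4*σ/5 - 1))] / (σ - a').
Simple pole: residue = g(a) at a = -3/2 - (1/2)*sqrt(17), which is 589/6592 - (2077/112064)*sqrt(17).

The residue is 589/6592 - (2077/112064)*sqrt(17).


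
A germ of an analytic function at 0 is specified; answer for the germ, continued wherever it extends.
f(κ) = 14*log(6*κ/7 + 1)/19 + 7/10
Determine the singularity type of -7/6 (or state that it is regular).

The term (14/19)*log(1 - κ/(-7/6)) has argument 1 - -7/6/(-7/6) = 0 at -7/6: a logarithmic (infinitely-sheeted) branch point; the remaining terms are analytic or single-valued there.

The point is a logarithmic branch point.


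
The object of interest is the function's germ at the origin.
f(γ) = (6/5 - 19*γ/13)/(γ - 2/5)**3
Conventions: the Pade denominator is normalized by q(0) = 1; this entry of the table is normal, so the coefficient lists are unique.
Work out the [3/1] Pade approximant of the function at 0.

Taylor coefficients needed (expand at 0): a_0 = -75/4, a_1 = -6125/52, a_2 = -110625/208, a_3 = -215625/104, a_4 = -6171875/832.
Write the denominator as Q(γ) = 1 + q1*γ. Requiring Q*f - P = O(γ^5) with deg P <= 3 kills the coefficients of γ^4..γ^4 in Q*f:
  γ^4: a_4 + q1*a_3 = 0, i.e. -6171875/832 + (-215625/104)*q1 = 0.
Solving this linear system: q1 = -1975/552.
The numerator is Q*f truncated at degree 3: P0 = a_0 = -75/4; P1 = a_1 + q1*a_0 = -485125/9568; P2 = a_2 + q1*a_1 = -3169375/28704; P3 = a_3 + q1*a_2 = -6521875/38272.

The Pade approximant has numerator coefficients [-75/4, -485125/9568, -3169375/28704, -6521875/38272]; denominator coefficients [1, -1975/552].


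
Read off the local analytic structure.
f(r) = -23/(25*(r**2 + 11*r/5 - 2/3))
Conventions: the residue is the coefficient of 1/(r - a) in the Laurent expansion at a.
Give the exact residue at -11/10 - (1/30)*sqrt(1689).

The residue is (23/2815)*sqrt(1689).

The factor r**2 + 11*r/5 - 2/3 splits as (r - a)(r - a') with a = -11/10 - (1/30)*sqrt(1689), a' = -11/10 + (1/30)*sqrt(1689). At the order-1 pole a set g(r) = (r - a)*f(r) = [-23/25] / (r - a').
Simple pole: residue = g(a) at a = -11/10 - (1/30)*sqrt(1689), which is (23/2815)*sqrt(1689).


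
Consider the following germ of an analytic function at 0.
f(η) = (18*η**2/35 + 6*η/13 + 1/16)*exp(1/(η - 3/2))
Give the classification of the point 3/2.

The exponent 1/(η - (3/2)) has a pole at 3/2, so exp(1/(η - (3/2))) takes every nonzero value near it: an essential singularity (not a pole of any order).

The point is an essential singularity.


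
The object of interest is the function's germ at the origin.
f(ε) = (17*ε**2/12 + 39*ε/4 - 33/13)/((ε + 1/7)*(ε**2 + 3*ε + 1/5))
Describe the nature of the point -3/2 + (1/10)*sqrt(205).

The denominator factor ε**2 + 3*ε + 1/5 vanishes at -3/2 + (1/10)*sqrt(205) and appears to the power 1; the numerator there equals -2159/195 + (11/20)*sqrt(205), nonzero, and no other factor vanishes.
Hence a pole whose order is the multiplicity, 1.

The point is a pole of order 1.


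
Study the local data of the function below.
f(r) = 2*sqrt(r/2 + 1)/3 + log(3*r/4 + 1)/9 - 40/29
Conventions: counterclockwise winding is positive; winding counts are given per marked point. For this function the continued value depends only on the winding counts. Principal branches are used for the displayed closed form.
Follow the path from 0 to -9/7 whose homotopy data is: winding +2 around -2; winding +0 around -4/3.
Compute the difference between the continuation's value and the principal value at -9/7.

Continued minus principal equals 0.

The rational part is single-valued and drops out of the difference; each branch term changes only by its own monodromy.
(2/3)*sqrt(1 - r/(-2)): winding +2 is even, the square root returns to the same sheet, contribution 0.
(1/9)*log(1 - r/(-4/3)): winding 0 around -4/3, so this term returns to its principal value, contribution 0.
Summing the contributions at r = -9/7 gives 0.


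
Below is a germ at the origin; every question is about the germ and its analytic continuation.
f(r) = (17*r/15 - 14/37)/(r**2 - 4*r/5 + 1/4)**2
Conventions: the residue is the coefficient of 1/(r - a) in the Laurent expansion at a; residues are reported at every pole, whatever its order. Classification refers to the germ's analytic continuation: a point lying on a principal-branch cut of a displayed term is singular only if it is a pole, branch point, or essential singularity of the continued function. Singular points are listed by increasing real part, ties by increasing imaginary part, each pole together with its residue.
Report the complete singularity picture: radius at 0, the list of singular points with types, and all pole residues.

Radius of convergence at 0: 1/2.
At (2/5) - (3/10)*i: a pole of order 2; residue (2080/2997)*i.
At (2/5) + (3/10)*i: a pole of order 2; residue -(2080/2997)*i.

Denominator factor (r**2 - 4*r/5 + 1/4)^2: discriminant -9/25, complex-conjugate roots (2/5) + (3/10)*i and (2/5) - (3/10)*i; poles of order 2, moduli 1/2 and 1/2.
The radius of convergence is the smallest modulus among the singular points: 1/2.
The factor r**2 - 4*r/5 + 1/4 splits as (r - a)(r - a') with a = (2/5) - (3/10)*i, a' = (2/5) + (3/10)*i. At the order-2 pole a set g(r) = (r - a)^2*f(r) = [17*r/15 - 14/37] / (r - a')^2.
Order-2 pole: residue = g'(a); g'((2/5) - (3/10)*i) = (2080/2997)*i, so the residue is (2080/2997)*i.
The factor r**2 - 4*r/5 + 1/4 splits as (r - a)(r - a') with a = (2/5) + (3/10)*i, a' = (2/5) - (3/10)*i. At the order-2 pole a set g(r) = (r - a)^2*f(r) = [17*r/15 - 14/37] / (r - a')^2.
Order-2 pole: residue = g'(a); g'((2/5) + (3/10)*i) = -(2080/2997)*i, so the residue is -(2080/2997)*i.
List the singular points by increasing real part (a conjugate pair: the negative imaginary part first).


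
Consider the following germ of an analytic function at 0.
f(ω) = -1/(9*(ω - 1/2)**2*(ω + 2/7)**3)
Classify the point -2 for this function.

The point is a regular point.

Denominator factors: ω + 2/7 = -12/7 at ω = -2; ω - 1/2 = -5/2 at ω = -2 — none vanishes.
So the germ continues analytically to -2.


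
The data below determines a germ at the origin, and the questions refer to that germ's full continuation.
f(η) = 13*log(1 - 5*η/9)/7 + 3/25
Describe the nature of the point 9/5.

The term (13/7)*log(1 - η/(9/5)) has argument 1 - 9/5/(9/5) = 0 at 9/5: a logarithmic (infinitely-sheeted) branch point; the remaining terms are analytic or single-valued there.

The point is a logarithmic branch point.


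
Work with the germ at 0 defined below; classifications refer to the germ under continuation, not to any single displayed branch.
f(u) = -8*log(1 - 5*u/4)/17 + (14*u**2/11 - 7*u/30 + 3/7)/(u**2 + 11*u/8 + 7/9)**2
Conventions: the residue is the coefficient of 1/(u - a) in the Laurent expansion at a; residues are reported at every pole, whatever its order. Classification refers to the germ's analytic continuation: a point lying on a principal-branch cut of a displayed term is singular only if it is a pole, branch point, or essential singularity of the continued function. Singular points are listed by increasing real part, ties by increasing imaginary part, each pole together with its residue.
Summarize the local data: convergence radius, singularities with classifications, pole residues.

Radius of convergence at 0: 4/5.
At (-11/16) - ((1/48)*sqrt(703))*i: a pole of order 2; residue ((16806432/190270465)*sqrt(703))*i.
At (-11/16) + ((1/48)*sqrt(703))*i: a pole of order 2; residue -((16806432/190270465)*sqrt(703))*i.
At 4/5: a logarithmic branch point.

Denominator factor (u**2 + 11*u/8 + 7/9)^2: discriminant -703/576, complex-conjugate roots (-11/16) + ((1/48)*sqrt(703))*i and (-11/16) - ((1/48)*sqrt(703))*i; poles of order 2, moduli (1/3)*sqrt(7) and (1/3)*sqrt(7).
Branch term (-8/17)*log(1 - u/(4/5)): its argument vanishes at u = 4/5, a logarithmic branch point, modulus 4/5.
The radius of convergence is the smallest modulus among the singular points: 4/5.
The branch term is analytic at (-11/16) - ((1/48)*sqrt(703))*i and contributes nothing to the residue; only the rational part matters.
The factor u**2 + 11*u/8 + 7/9 splits as (u - a)(u - a') with a = (-11/16) - ((1/48)*sqrt(703))*i, a' = (-11/16) + ((1/48)*sqrt(703))*i. At the order-2 pole a set g(u) = (u - a)^2*(rational part) = [14*u**2/11 - 7*u/30 + 3/7] / (u - a')^2.
Order-2 pole: residue = g'(a); g'((-11/16) - ((1/48)*sqrt(703))*i) = ((16806432/190270465)*sqrt(703))*i, so the residue is ((16806432/190270465)*sqrt(703))*i.
The branch term is analytic at (-11/16) + ((1/48)*sqrt(703))*i and contributes nothing to the residue; only the rational part matters.
The factor u**2 + 11*u/8 + 7/9 splits as (u - a)(u - a') with a = (-11/16) + ((1/48)*sqrt(703))*i, a' = (-11/16) - ((1/48)*sqrt(703))*i. At the order-2 pole a set g(u) = (u - a)^2*(rational part) = [14*u**2/11 - 7*u/30 + 3/7] / (u - a')^2.
Order-2 pole: residue = g'(a); g'((-11/16) + ((1/48)*sqrt(703))*i) = -((16806432/190270465)*sqrt(703))*i, so the residue is -((16806432/190270465)*sqrt(703))*i.
List the singular points by increasing real part (a conjugate pair: the negative imaginary part first).


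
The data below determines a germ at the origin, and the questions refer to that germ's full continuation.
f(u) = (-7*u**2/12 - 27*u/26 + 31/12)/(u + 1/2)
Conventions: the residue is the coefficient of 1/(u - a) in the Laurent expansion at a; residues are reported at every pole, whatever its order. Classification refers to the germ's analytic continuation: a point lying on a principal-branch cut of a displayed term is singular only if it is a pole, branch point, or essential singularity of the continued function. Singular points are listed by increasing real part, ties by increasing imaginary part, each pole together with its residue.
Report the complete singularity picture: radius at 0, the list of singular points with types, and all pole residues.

Radius of convergence at 0: 1/2.
At -1/2: a pole of order 1; residue 615/208.

Denominator factor (u + 1/2): pole of order 1 at -1/2, modulus 1/2.
The radius of convergence is the smallest modulus among the singular points: 1/2.
At the order-1 pole -1/2 set g(u) = (u - (-1/2))*f(u) = -7*u**2/12 - 27*u/26 + 31/12.
Simple pole: residue = g(a) at a = -1/2, which is 615/208.


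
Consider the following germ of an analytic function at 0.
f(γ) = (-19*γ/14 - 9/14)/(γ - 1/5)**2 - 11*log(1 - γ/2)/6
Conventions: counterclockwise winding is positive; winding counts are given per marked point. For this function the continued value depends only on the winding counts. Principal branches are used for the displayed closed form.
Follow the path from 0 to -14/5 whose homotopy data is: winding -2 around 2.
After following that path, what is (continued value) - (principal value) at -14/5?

Continued minus principal equals (22/3)*pi*i.

The rational part is single-valued and drops out of the difference; each branch term changes only by its own monodromy.
(-11/6)*log(1 - γ/(2)): each positive loop around 2 adds 2*pi*i to the log, so winding -2 contributes (-11/6)*(-2)*2*pi*i = (22/3)*pi*i.
Summing the contributions at γ = -14/5 gives (22/3)*pi*i.


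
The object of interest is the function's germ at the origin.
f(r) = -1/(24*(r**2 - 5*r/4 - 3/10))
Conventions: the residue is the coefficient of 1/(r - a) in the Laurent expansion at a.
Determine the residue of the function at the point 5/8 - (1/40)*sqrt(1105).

The factor r**2 - 5*r/4 - 3/10 splits as (r - a)(r - a') with a = 5/8 - (1/40)*sqrt(1105), a' = 5/8 + (1/40)*sqrt(1105). At the order-1 pole a set g(r) = (r - a)*f(r) = [-1/24] / (r - a').
Simple pole: residue = g(a) at a = 5/8 - (1/40)*sqrt(1105), which is (1/1326)*sqrt(1105).

The residue is (1/1326)*sqrt(1105).


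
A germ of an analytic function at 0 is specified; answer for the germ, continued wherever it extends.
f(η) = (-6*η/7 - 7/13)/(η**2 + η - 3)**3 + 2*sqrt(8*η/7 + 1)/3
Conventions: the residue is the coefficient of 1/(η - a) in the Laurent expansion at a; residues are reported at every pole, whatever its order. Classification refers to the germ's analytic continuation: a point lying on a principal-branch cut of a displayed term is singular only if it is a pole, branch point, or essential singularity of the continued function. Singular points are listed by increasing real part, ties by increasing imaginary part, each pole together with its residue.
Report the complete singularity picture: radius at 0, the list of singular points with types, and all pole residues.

Radius of convergence at 0: 7/8.
At -1/2 - (1/2)*sqrt(13): a pole of order 3; residue (60/199927)*sqrt(13).
At -7/8: an algebraic (square-root) branch point.
At -1/2 + (1/2)*sqrt(13): a pole of order 3; residue -(60/199927)*sqrt(13).

Denominator factor (η**2 + η - 3)^3: discriminant 13, real irrational roots -1/2 + (1/2)*sqrt(13) and -1/2 - (1/2)*sqrt(13); poles of order 3, moduli -1/2 + (1/2)*sqrt(13) and 1/2 + (1/2)*sqrt(13).
Branch term (2/3)*sqrt(1 - η/(-7/8)): its argument vanishes at η = -7/8, a square-root branch point, modulus 7/8.
The radius of convergence is the smallest modulus among the singular points: 7/8.
The branch term is analytic at -1/2 - (1/2)*sqrt(13) and contributes nothing to the residue; only the rational part matters.
The factor η**2 + η - 3 splits as (η - a)(η - a') with a = -1/2 - (1/2)*sqrt(13), a' = -1/2 + (1/2)*sqrt(13). At the order-3 pole a set g(η) = (η - a)^3*(rational part) = [-6*η/7 - 7/13] / (η - a')^3.
Order-3 pole: residue = g''(a)/2; g''(-1/2 - (1/2)*sqrt(13)) = (120/199927)*sqrt(13), so the residue is (60/199927)*sqrt(13).
The branch term is analytic at -1/2 + (1/2)*sqrt(13) and contributes nothing to the residue; only the rational part matters.
The factor η**2 + η - 3 splits as (η - a)(η - a') with a = -1/2 + (1/2)*sqrt(13), a' = -1/2 - (1/2)*sqrt(13). At the order-3 pole a set g(η) = (η - a)^3*(rational part) = [-6*η/7 - 7/13] / (η - a')^3.
Order-3 pole: residue = g''(a)/2; g''(-1/2 + (1/2)*sqrt(13)) = -(120/199927)*sqrt(13), so the residue is -(60/199927)*sqrt(13).
List the singular points by increasing real part (a conjugate pair: the negative imaginary part first).


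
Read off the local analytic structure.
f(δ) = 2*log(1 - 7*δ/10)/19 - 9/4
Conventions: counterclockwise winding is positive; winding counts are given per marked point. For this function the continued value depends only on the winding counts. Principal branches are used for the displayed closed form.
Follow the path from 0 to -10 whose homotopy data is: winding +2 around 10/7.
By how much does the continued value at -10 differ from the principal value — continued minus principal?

The rational part is single-valued and drops out of the difference; each branch term changes only by its own monodromy.
(2/19)*log(1 - δ/(10/7)): each positive loop around 10/7 adds 2*pi*i to the log, so winding +2 contributes (2/19)*(2)*2*pi*i = (8/19)*pi*i.
Summing the contributions at δ = -10 gives (8/19)*pi*i.

Continued minus principal equals (8/19)*pi*i.


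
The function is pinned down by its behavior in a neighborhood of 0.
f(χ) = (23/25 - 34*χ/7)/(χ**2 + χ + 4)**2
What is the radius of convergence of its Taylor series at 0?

Denominator factor (χ**2 + χ + 4)^2: discriminant -15, complex-conjugate roots (-1/2) + ((1/2)*sqrt(15))*i and (-1/2) - ((1/2)*sqrt(15))*i; poles of order 2, moduli 2 and 2.
The radius of convergence is the smallest modulus among the singular points: 2.

The radius of convergence is 2.


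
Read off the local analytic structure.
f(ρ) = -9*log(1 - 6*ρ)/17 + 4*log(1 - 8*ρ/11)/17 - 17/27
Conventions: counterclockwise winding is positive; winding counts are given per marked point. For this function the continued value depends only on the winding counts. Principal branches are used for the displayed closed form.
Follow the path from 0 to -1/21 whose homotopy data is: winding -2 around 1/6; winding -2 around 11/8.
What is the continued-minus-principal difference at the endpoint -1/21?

The rational part is single-valued and drops out of the difference; each branch term changes only by its own monodromy.
(-9/17)*log(1 - ρ/(1/6)): each positive loop around 1/6 adds 2*pi*i to the log, so winding -2 contributes (-9/17)*(-2)*2*pi*i = (36/17)*pi*i.
(4/17)*log(1 - ρ/(11/8)): each positive loop around 11/8 adds 2*pi*i to the log, so winding -2 contributes (4/17)*(-2)*2*pi*i = -(16/17)*pi*i.
Summing the contributions at ρ = -1/21 gives (20/17)*pi*i.

Continued minus principal equals (20/17)*pi*i.


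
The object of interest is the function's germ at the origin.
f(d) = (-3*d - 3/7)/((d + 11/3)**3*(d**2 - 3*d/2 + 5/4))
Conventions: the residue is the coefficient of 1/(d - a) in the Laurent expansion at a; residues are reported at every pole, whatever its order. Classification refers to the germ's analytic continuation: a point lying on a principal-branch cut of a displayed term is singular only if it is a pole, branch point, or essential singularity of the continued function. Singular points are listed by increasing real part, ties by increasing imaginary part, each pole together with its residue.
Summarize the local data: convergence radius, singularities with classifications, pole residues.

Radius of convergence at 0: (1/2)*sqrt(5).
At -11/3: a pole of order 3; residue 24895512/2689684081.
At (3/4) - ((1/4)*sqrt(11))*i: a pole of order 1; residue (-12447756/2689684081) - ((212712804/29586524891)*sqrt(11))*i.
At (3/4) + ((1/4)*sqrt(11))*i: a pole of order 1; residue (-12447756/2689684081) + ((212712804/29586524891)*sqrt(11))*i.

Denominator factor (d + 11/3)^3: pole of order 3 at -11/3, modulus 11/3.
Denominator factor (d**2 - 3*d/2 + 5/4): discriminant -11/4, complex-conjugate roots (3/4) + ((1/4)*sqrt(11))*i and (3/4) - ((1/4)*sqrt(11))*i; poles of order 1, moduli (1/2)*sqrt(5) and (1/2)*sqrt(5).
The radius of convergence is the smallest modulus among the singular points: (1/2)*sqrt(5).
At the order-3 pole -11/3 set g(d) = (d - (-11/3))^3*f(d) = (-3*d - 3/7)/(d**2 - 3*d/2 + 5/4).
Order-3 pole: residue = g''(a)/2; g''(-11/3) = 49791024/2689684081, so the residue is 24895512/2689684081.
The factor d**2 - 3*d/2 + 5/4 splits as (d - a)(d - a') with a = (3/4) - ((1/4)*sqrt(11))*i, a' = (3/4) + ((1/4)*sqrt(11))*i. At the order-1 pole a set g(d) = (d - a)*f(d) = [(-3*d - 3/7)/(d + 11/3)**3] / (d - a').
Simple pole: residue = g(a) at a = (3/4) - ((1/4)*sqrt(11))*i, which is (-12447756/2689684081) - ((212712804/29586524891)*sqrt(11))*i.
The factor d**2 - 3*d/2 + 5/4 splits as (d - a)(d - a') with a = (3/4) + ((1/4)*sqrt(11))*i, a' = (3/4) - ((1/4)*sqrt(11))*i. At the order-1 pole a set g(d) = (d - a)*f(d) = [(-3*d - 3/7)/(d + 11/3)**3] / (d - a').
Simple pole: residue = g(a) at a = (3/4) + ((1/4)*sqrt(11))*i, which is (-12447756/2689684081) + ((212712804/29586524891)*sqrt(11))*i.
List the singular points by increasing real part (a conjugate pair: the negative imaginary part first).


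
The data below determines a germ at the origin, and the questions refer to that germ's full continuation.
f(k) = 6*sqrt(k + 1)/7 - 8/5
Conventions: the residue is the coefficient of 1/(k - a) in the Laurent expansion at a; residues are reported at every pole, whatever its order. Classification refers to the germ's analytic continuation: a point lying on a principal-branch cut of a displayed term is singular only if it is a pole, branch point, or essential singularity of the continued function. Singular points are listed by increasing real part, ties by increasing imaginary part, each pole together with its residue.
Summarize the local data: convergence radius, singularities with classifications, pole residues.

Radius of convergence at 0: 1.
At -1: an algebraic (square-root) branch point.

Branch term (6/7)*sqrt(1 - k/(-1)): its argument vanishes at k = -1, a square-root branch point, modulus 1.
The radius of convergence is the smallest modulus among the singular points: 1.


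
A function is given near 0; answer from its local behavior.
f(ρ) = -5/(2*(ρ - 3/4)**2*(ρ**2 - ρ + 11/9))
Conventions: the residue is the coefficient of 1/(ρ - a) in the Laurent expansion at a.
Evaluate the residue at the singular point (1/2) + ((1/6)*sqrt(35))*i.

The residue is (-12960/22201) - ((28296/155407)*sqrt(35))*i.

The factor ρ**2 - ρ + 11/9 splits as (ρ - a)(ρ - a') with a = (1/2) + ((1/6)*sqrt(35))*i, a' = (1/2) - ((1/6)*sqrt(35))*i. At the order-1 pole a set g(ρ) = (ρ - a)*f(ρ) = [-5/(2*(ρ - 3/4)**2)] / (ρ - a').
Simple pole: residue = g(a) at a = (1/2) + ((1/6)*sqrt(35))*i, which is (-12960/22201) - ((28296/155407)*sqrt(35))*i.


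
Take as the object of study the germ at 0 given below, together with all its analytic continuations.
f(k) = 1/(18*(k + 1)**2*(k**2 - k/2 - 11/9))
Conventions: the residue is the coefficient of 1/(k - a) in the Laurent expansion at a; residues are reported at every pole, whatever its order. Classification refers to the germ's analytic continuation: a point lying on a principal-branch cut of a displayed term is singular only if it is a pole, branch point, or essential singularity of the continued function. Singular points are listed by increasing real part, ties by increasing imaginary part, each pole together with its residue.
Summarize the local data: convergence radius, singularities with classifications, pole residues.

Radius of convergence at 0: -1/4 + (1/12)*sqrt(185).
At -1: a pole of order 2; residue 9/5.
At 1/4 - (1/12)*sqrt(185): a pole of order 1; residue -9/10 - (123/1850)*sqrt(185).
At 1/4 + (1/12)*sqrt(185): a pole of order 1; residue -9/10 + (123/1850)*sqrt(185).

Denominator factor (k + 1)^2: pole of order 2 at -1, modulus 1.
Denominator factor (k**2 - k/2 - 11/9): discriminant 185/36, real irrational roots 1/4 + (1/12)*sqrt(185) and 1/4 - (1/12)*sqrt(185); poles of order 1, moduli 1/4 + (1/12)*sqrt(185) and -1/4 + (1/12)*sqrt(185).
The radius of convergence is the smallest modulus among the singular points: -1/4 + (1/12)*sqrt(185).
At the order-2 pole -1 set g(k) = (k - (-1))^2*f(k) = 1/(18*(k**2 - k/2 - 11/9)).
Order-2 pole: residue = g'(a); g'(-1) = 9/5, so the residue is 9/5.
The factor k**2 - k/2 - 11/9 splits as (k - a)(k - a') with a = 1/4 - (1/12)*sqrt(185), a' = 1/4 + (1/12)*sqrt(185). At the order-1 pole a set g(k) = (k - a)*f(k) = [1/(18*(k + 1)**2)] / (k - a').
Simple pole: residue = g(a) at a = 1/4 - (1/12)*sqrt(185), which is -9/10 - (123/1850)*sqrt(185).
The factor k**2 - k/2 - 11/9 splits as (k - a)(k - a') with a = 1/4 + (1/12)*sqrt(185), a' = 1/4 - (1/12)*sqrt(185). At the order-1 pole a set g(k) = (k - a)*f(k) = [1/(18*(k + 1)**2)] / (k - a').
Simple pole: residue = g(a) at a = 1/4 + (1/12)*sqrt(185), which is -9/10 + (123/1850)*sqrt(185).
List the singular points by increasing real part (a conjugate pair: the negative imaginary part first).


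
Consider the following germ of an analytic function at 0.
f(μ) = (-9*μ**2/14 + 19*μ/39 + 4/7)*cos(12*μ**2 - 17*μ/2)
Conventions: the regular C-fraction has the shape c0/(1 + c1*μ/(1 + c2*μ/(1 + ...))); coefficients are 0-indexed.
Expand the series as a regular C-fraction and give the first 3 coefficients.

Taylor coefficients (expand at 0): a_0 = 4/7, a_1 = 19/39, a_2 = -149/7.
c0 = a_0 = 4/7. Peel one level at a time: if S = 1 + c*μ/S' with S'(0) = 1, then c is the μ-coefficient of S and S' = c*μ/(S - 1).
S_1 = c0/f = 1 + (-133/156)*μ + (924205/24336)*μ^2 + ...; c1 = -133/156.
S_2 = c1*μ/(S_1 - 1) = 1 + (924205/20748)*μ + ...; c2 = 924205/20748.

The regular C-fraction coefficients are [4/7, -133/156, 924205/20748].


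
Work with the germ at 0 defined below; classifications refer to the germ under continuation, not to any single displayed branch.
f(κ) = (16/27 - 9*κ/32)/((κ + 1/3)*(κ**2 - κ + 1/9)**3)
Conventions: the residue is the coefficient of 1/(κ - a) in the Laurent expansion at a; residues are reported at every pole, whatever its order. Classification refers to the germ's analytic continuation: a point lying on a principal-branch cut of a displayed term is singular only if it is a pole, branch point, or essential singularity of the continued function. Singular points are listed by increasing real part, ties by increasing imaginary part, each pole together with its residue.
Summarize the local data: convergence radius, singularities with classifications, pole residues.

Denominator factor (κ + 1/3): pole of order 1 at -1/3, modulus 1/3.
Denominator factor (κ**2 - κ + 1/9)^3: discriminant 5/9, real irrational roots 1/2 + (1/6)*sqrt(5) and 1/2 - (1/6)*sqrt(5); poles of order 3, moduli 1/2 + (1/6)*sqrt(5) and 1/2 - (1/6)*sqrt(5).
The radius of convergence is the smallest modulus among the singular points: 1/2 - (1/6)*sqrt(5).
At the order-1 pole -1/3 set g(κ) = (κ - (-1/3))*f(κ) = (16/27 - 9*κ/32)/(κ**2 - κ + 1/9)**3.
Simple pole: residue = g(a) at a = -1/3, which is 16011/4000.
The factor κ**2 - κ + 1/9 splits as (κ - a)(κ - a') with a = 1/2 - (1/6)*sqrt(5), a' = 1/2 + (1/6)*sqrt(5). At the order-3 pole a set g(κ) = (κ - a)^3*f(κ) = [(16/27 - 9*κ/32)/(κ + 1/3)] / (κ - a')^3.
Order-3 pole: residue = g''(a)/2; g''(1/2 - (1/6)*sqrt(5)) = -16011/4000 - (53811/4000)*sqrt(5), so the residue is -16011/8000 - (53811/8000)*sqrt(5).
The factor κ**2 - κ + 1/9 splits as (κ - a)(κ - a') with a = 1/2 + (1/6)*sqrt(5), a' = 1/2 - (1/6)*sqrt(5). At the order-3 pole a set g(κ) = (κ - a)^3*f(κ) = [(16/27 - 9*κ/32)/(κ + 1/3)] / (κ - a')^3.
Order-3 pole: residue = g''(a)/2; g''(1/2 + (1/6)*sqrt(5)) = -16011/4000 + (53811/4000)*sqrt(5), so the residue is -16011/8000 + (53811/8000)*sqrt(5).
List the singular points by increasing real part (a conjugate pair: the negative imaginary part first).

Radius of convergence at 0: 1/2 - (1/6)*sqrt(5).
At -1/3: a pole of order 1; residue 16011/4000.
At 1/2 - (1/6)*sqrt(5): a pole of order 3; residue -16011/8000 - (53811/8000)*sqrt(5).
At 1/2 + (1/6)*sqrt(5): a pole of order 3; residue -16011/8000 + (53811/8000)*sqrt(5).


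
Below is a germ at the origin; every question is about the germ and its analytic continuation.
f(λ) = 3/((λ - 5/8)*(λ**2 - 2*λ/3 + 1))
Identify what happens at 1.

Denominator factors: λ**2 - 2*λ/3 + 1 = 4/3 at λ = 1; λ - 5/8 = 3/8 at λ = 1 — none vanishes.
So the germ continues analytically to 1.

The point is a regular point.


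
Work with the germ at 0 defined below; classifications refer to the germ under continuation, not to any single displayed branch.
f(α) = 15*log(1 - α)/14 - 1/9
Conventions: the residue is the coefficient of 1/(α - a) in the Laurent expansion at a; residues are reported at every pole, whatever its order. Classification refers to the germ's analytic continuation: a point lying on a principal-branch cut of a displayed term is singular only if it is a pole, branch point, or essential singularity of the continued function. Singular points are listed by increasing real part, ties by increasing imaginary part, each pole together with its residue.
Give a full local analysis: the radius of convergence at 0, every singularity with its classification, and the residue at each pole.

Radius of convergence at 0: 1.
At 1: a logarithmic branch point.

Branch term (15/14)*log(1 - α/(1)): its argument vanishes at α = 1, a logarithmic branch point, modulus 1.
The radius of convergence is the smallest modulus among the singular points: 1.


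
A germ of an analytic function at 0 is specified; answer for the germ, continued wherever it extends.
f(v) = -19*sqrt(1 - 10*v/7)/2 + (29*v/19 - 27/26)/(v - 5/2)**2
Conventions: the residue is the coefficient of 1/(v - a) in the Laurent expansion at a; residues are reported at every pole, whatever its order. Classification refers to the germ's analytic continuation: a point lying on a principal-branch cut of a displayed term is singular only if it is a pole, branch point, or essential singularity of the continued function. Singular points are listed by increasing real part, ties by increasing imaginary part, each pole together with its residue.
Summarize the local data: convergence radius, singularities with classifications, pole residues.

Denominator factor (v - 5/2)^2: pole of order 2 at 5/2, modulus 5/2.
Branch term (-19/2)*sqrt(1 - v/(7/10)): its argument vanishes at v = 7/10, a square-root branch point, modulus 7/10.
The radius of convergence is the smallest modulus among the singular points: 7/10.
The branch term is analytic at 5/2 and contributes nothing to the residue; only the rational part matters.
At the order-2 pole 5/2 set g(v) = (v - (5/2))^2*(rational part) = 29*v/19 - 27/26.
Order-2 pole: residue = g'(a); g'(5/2) = 29/19, so the residue is 29/19.
List the singular points by increasing real part (a conjugate pair: the negative imaginary part first).

Radius of convergence at 0: 7/10.
At 7/10: an algebraic (square-root) branch point.
At 5/2: a pole of order 2; residue 29/19.


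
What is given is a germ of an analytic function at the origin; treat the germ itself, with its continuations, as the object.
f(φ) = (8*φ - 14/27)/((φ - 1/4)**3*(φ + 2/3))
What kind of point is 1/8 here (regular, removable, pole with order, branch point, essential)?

Denominator factors: φ + 2/3 = 19/24 at φ = 1/8; φ - 1/4 = -1/8 at φ = 1/8 — none vanishes.
So the germ continues analytically to 1/8.

The point is a regular point.


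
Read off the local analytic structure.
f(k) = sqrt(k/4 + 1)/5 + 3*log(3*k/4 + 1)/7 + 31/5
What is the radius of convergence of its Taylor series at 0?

The radius of convergence is 4/3.

Branch term (3/7)*log(1 - k/(-4/3)): its argument vanishes at k = -4/3, a logarithmic branch point, modulus 4/3.
Branch term (1/5)*sqrt(1 - k/(-4)): its argument vanishes at k = -4, a square-root branch point, modulus 4.
The radius of convergence is the smallest modulus among the singular points: 4/3.


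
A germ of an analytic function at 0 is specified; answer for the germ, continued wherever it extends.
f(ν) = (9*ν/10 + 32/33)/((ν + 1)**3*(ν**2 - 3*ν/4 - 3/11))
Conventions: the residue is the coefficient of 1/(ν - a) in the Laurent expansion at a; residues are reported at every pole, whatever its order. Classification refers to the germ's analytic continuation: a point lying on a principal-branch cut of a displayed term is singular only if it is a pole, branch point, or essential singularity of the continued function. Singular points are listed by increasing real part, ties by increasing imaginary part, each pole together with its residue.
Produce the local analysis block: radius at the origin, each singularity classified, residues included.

Denominator factor (ν**2 - 3*ν/4 - 3/11): discriminant 291/176, real irrational roots 3/8 + (1/88)*sqrt(3201) and 3/8 - (1/88)*sqrt(3201); poles of order 1, moduli 3/8 + (1/88)*sqrt(3201) and -3/8 + (1/88)*sqrt(3201).
Denominator factor (ν + 1)^3: pole of order 3 at -1, modulus 1.
The radius of convergence is the smallest modulus among the singular points: -3/8 + (1/88)*sqrt(3201).
At the order-3 pole -1 set g(ν) = (ν - (-1))^3*f(ν) = (9*ν/10 + 32/33)/(ν**2 - 3*ν/4 - 3/11).
Order-3 pole: residue = g''(a)/2; g''(-1) = 3475824/1373125, so the residue is 1737912/1373125.
The factor ν**2 - 3*ν/4 - 3/11 splits as (ν - a)(ν - a') with a = 3/8 - (1/88)*sqrt(3201), a' = 3/8 + (1/88)*sqrt(3201). At the order-1 pole a set g(ν) = (ν - a)*f(ν) = [(9*ν/10 + 32/33)/(ν + 1)**3] / (ν - a').
Simple pole: residue = g(a) at a = 3/8 - (1/88)*sqrt(3201), which is -868956/1373125 - (17189788/1198738125)*sqrt(3201).
The factor ν**2 - 3*ν/4 - 3/11 splits as (ν - a)(ν - a') with a = 3/8 + (1/88)*sqrt(3201), a' = 3/8 - (1/88)*sqrt(3201). At the order-1 pole a set g(ν) = (ν - a)*f(ν) = [(9*ν/10 + 32/33)/(ν + 1)**3] / (ν - a').
Simple pole: residue = g(a) at a = 3/8 + (1/88)*sqrt(3201), which is -868956/1373125 + (17189788/1198738125)*sqrt(3201).
List the singular points by increasing real part (a conjugate pair: the negative imaginary part first).

Radius of convergence at 0: -3/8 + (1/88)*sqrt(3201).
At -1: a pole of order 3; residue 1737912/1373125.
At 3/8 - (1/88)*sqrt(3201): a pole of order 1; residue -868956/1373125 - (17189788/1198738125)*sqrt(3201).
At 3/8 + (1/88)*sqrt(3201): a pole of order 1; residue -868956/1373125 + (17189788/1198738125)*sqrt(3201).
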